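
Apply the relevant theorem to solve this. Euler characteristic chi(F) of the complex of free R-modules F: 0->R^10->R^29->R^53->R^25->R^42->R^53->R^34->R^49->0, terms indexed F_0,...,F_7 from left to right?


chi = sum (-1)^i * rank:
(-1)^0*10=10
(-1)^1*29=-29
(-1)^2*53=53
(-1)^3*25=-25
(-1)^4*42=42
(-1)^5*53=-53
(-1)^6*34=34
(-1)^7*49=-49
chi=-17


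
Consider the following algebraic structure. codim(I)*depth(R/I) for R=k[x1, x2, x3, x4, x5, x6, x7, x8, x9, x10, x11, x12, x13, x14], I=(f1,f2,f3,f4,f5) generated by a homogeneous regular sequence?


codim=5, depth=dim(R/I)=14-5=9
Product=5*9=45


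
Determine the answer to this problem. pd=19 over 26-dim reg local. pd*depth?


pd+depth=26
depth=26-19=7
pd*depth=19*7=133


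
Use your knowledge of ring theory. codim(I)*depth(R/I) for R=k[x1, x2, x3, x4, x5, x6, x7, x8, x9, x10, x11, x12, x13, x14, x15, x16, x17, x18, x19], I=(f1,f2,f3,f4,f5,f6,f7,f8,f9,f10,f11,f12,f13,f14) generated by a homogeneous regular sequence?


codim=14, depth=dim(R/I)=19-14=5
Product=14*5=70


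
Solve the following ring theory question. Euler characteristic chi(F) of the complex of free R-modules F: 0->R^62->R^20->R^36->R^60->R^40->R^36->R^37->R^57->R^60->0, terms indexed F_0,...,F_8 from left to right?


chi = sum (-1)^i * rank:
(-1)^0*62=62
(-1)^1*20=-20
(-1)^2*36=36
(-1)^3*60=-60
(-1)^4*40=40
(-1)^5*36=-36
(-1)^6*37=37
(-1)^7*57=-57
(-1)^8*60=60
chi=62


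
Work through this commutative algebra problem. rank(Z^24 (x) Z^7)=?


rank(M(x)N) = rank(M)*rank(N)
24*7 = 168


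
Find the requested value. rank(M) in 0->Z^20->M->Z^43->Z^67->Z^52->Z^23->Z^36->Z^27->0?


Alt sum=0:
(-1)^0*20 + (-1)^1*? + (-1)^2*43 + (-1)^3*67 + (-1)^4*52 + (-1)^5*23 + (-1)^6*36 + (-1)^7*27=0
rank(M)=34


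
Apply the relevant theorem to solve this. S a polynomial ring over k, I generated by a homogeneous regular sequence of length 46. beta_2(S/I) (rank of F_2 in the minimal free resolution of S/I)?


Regular sequence => Koszul complex is the minimal free resolution.
Syz_1 minimally generated by Koszul relations f_i*e_j - f_j*e_i (i<j): mu(Syz_1) = beta_2 = C(m,2) = m(m-1)/2
m=46
46*45/2 = 1035


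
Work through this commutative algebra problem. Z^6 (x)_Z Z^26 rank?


rank(M(x)N) = rank(M)*rank(N)
6*26 = 156


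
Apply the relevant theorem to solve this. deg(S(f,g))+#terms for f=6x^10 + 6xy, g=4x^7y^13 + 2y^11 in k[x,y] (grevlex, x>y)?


LT(f)=6x^10, LT(g)=4x^7y^13
lcm(LM)=x^10y^13
S(f,g) (scaled by 24 to clear denominators) = 4y^13*f - 6x^3*g = 24xy^14 - 12x^3y^11
2 terms, deg 15.
15+2=17


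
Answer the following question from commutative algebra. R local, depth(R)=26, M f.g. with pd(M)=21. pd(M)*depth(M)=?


pd+depth=26
depth=26-21=5
pd*depth=21*5=105


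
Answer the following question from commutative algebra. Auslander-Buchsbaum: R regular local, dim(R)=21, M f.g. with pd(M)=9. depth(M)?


pd+depth=depth(R)=21
depth=21-9=12


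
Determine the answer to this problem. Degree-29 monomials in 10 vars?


C(d+n-1,n-1)=C(38,9)=163011640


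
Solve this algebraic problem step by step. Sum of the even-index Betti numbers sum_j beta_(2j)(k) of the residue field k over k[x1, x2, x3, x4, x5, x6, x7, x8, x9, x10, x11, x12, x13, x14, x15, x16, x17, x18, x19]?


Koszul resolution: beta_i(k)=C(n,i), n=19
sum_even C(19,i) = 2^(n-1) = 2^18 = 262144


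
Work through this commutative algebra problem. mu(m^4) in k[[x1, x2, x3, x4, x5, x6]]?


C(n+d-1,d)=C(9,4)=126


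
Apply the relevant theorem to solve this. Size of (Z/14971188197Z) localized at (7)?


7-primary part: 14971188197=7^10*53
Size=7^10=282475249


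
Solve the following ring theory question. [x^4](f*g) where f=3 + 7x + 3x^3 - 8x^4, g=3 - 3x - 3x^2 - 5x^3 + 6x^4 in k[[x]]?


[x^4] = sum a_i*b_j, i+j=4
  3*6=18
  7*-5=-35
  3*-3=-9
  -8*3=-24
Sum=-50


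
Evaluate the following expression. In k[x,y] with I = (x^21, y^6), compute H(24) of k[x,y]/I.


k[x,y], I = (x^21, y^6), d = 24
Need i < 21 and d-i < 6.
Range: 19 <= i <= 20.
H(24) = 2


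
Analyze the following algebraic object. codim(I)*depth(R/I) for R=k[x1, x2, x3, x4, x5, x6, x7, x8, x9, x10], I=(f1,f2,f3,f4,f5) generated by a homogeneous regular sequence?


codim=5, depth=dim(R/I)=10-5=5
Product=5*5=25


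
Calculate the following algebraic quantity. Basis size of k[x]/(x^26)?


Basis: 1,x,...,x^25
dim=26


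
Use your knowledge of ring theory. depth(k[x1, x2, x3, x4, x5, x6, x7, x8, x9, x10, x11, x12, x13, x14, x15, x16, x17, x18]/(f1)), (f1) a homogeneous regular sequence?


depth(R)=18
depth(R/I)=18-1=17


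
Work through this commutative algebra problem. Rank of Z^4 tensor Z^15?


rank(M(x)N) = rank(M)*rank(N)
4*15 = 60


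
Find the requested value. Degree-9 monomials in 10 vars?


C(d+n-1,n-1)=C(18,9)=48620


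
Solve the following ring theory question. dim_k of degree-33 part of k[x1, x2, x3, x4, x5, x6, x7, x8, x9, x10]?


C(d+n-1,n-1)=C(42,9)=445891810


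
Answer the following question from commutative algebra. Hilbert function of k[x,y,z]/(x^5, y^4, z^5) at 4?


Need i<5, j<4, k<5 with i+j+k=4.
For each i, j ranges over max(0,4-i-4)..min(3,4-i):
  i=0: j in [0,3] -> 4
  i=1: j in [0,3] -> 4
  i=2: j in [0,2] -> 3
  i=3: j in [0,1] -> 2
  i=4: j in [0,0] -> 1
H(4) = 4+4+3+2+1 = 14


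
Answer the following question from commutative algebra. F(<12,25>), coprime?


gcd(12,25)=1 => F=ab-a-b=12*25-12-25=300-37=263


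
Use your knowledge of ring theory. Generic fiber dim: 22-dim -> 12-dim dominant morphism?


dim(fiber)=dim(X)-dim(Y)=22-12=10


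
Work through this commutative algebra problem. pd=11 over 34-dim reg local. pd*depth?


pd+depth=34
depth=34-11=23
pd*depth=11*23=253


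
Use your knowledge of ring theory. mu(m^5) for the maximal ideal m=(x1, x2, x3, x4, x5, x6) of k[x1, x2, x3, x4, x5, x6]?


Graded Nakayama: mu(m^d) = dim_k (m^d/m^(d+1)) = #degree-5 monomials in 6 vars
C(n+d-1,d)=C(10,5)=252


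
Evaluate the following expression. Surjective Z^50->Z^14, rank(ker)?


rank(ker) = 50-14 = 36


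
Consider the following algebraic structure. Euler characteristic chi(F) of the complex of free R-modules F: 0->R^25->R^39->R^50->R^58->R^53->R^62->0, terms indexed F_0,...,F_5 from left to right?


chi = sum (-1)^i * rank:
(-1)^0*25=25
(-1)^1*39=-39
(-1)^2*50=50
(-1)^3*58=-58
(-1)^4*53=53
(-1)^5*62=-62
chi=-31


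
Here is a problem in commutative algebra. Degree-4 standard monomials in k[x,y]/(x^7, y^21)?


k[x,y], I = (x^7, y^21), d = 4
Need i < 7 and d-i < 21.
Range: 0 <= i <= 4.
H(4) = 5


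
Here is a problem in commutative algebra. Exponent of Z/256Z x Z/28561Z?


Exponent = lcm of the cyclic orders; pairwise coprime => product.
2^8*13^4=256*28561=7311616


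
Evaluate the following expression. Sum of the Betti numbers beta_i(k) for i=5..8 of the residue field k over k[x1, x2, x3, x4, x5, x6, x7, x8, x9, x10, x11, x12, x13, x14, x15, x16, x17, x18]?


Koszul resolution: beta_i(k)=C(n,i), n=18
C(18,5)=8568, C(18,6)=18564, C(18,7)=31824, C(18,8)=43758
Sum=102714


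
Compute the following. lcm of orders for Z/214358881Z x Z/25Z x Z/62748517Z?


Exponent = lcm of the cyclic orders; pairwise coprime => product.
11^8*5^2*13^7=214358881*25*62748517=336267547213236925


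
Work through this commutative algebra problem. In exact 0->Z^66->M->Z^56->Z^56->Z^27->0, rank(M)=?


Alt sum=0:
(-1)^0*66 + (-1)^1*? + (-1)^2*56 + (-1)^3*56 + (-1)^4*27=0
rank(M)=93


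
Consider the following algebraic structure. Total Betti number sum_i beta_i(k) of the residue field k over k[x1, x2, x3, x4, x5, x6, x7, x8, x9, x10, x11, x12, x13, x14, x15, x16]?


Koszul resolution: beta_i(k)=C(n,i), n=16
sum_i C(16,i) = 2^16 = 65536


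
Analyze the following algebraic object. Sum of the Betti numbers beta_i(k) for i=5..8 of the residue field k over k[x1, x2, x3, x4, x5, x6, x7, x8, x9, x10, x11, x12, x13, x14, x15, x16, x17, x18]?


Koszul resolution: beta_i(k)=C(n,i), n=18
C(18,5)=8568, C(18,6)=18564, C(18,7)=31824, C(18,8)=43758
Sum=102714


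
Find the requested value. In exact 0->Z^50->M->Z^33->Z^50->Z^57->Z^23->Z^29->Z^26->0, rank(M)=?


Alt sum=0:
(-1)^0*50 + (-1)^1*? + (-1)^2*33 + (-1)^3*50 + (-1)^4*57 + (-1)^5*23 + (-1)^6*29 + (-1)^7*26=0
rank(M)=70


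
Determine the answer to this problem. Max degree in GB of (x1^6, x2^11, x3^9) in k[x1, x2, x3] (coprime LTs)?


Pure powers, coprime LTs => already GB.
Degrees: 6, 11, 9
Max=11


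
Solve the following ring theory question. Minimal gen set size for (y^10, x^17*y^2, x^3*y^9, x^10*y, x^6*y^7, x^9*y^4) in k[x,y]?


Remove redundant (divisible by others).
x^17*y^2 redundant.
Min: x^10*y, x^9*y^4, x^6*y^7, x^3*y^9, y^10
Count=5


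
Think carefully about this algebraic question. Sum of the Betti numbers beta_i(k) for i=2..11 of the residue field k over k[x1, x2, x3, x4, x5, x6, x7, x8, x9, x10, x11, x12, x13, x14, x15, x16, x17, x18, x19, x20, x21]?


Koszul resolution: beta_i(k)=C(n,i), n=21
C(21,2)=210, C(21,3)=1330, C(21,4)=5985, C(21,5)=20349, C(21,6)=54264, C(21,7)=116280, C(21,8)=203490, C(21,9)=293930, C(21,10)=352716, C(21,11)=352716
Sum=1401270


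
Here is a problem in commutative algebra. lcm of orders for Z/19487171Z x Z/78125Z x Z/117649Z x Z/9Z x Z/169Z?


Exponent = lcm of the cyclic orders; pairwise coprime => product.
11^7*5^7*7^6*3^2*13^2=19487171*78125*117649*9*169=272430846974145234375


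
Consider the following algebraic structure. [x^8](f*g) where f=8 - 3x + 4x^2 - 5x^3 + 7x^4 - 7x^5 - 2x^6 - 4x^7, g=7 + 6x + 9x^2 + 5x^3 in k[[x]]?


[x^8] = sum a_i*b_j, i+j=8
  -7*5=-35
  -2*9=-18
  -4*6=-24
Sum=-77


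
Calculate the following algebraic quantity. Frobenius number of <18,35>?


gcd(18,35)=1 => F=ab-a-b=18*35-18-35=630-53=577


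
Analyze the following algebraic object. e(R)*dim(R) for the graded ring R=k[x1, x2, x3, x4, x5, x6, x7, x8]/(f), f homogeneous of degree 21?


e(R)=deg(f)=21, dim(R)=8-1=7
e*dim=21*7=147


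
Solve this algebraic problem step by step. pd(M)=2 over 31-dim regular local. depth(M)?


pd+depth=depth(R)=31
depth=31-2=29


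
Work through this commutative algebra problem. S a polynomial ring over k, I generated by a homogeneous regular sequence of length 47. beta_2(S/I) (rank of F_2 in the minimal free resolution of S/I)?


Regular sequence => Koszul complex is the minimal free resolution.
Syz_1 minimally generated by Koszul relations f_i*e_j - f_j*e_i (i<j): mu(Syz_1) = beta_2 = C(m,2) = m(m-1)/2
m=47
47*46/2 = 1081


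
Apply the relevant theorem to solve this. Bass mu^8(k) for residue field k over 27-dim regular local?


C(n,i)=C(27,8)=2220075


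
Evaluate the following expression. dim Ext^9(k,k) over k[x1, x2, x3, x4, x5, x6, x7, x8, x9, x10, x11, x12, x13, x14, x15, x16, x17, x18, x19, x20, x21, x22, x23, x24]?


C(n,i)=C(24,9)=1307504


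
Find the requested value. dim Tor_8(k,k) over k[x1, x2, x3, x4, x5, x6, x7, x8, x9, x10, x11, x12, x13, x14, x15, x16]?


Koszul: C(n,i)=C(16,8)=12870


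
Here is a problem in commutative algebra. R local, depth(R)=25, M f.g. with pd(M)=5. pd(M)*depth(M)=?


pd+depth=25
depth=25-5=20
pd*depth=5*20=100


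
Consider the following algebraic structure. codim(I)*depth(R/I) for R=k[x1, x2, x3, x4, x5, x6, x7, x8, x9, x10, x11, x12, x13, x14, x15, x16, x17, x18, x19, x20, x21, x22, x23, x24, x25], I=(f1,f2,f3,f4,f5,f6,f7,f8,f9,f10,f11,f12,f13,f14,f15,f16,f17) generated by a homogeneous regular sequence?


codim=17, depth=dim(R/I)=25-17=8
Product=17*8=136


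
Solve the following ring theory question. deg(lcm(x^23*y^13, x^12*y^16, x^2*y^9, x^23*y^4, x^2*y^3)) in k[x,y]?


lcm = componentwise max:
x: max(23,12,2,23,2)=23
y: max(13,16,9,4,3)=16
Total=23+16=39


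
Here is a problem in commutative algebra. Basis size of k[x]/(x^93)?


Basis: 1,x,...,x^92
dim=93


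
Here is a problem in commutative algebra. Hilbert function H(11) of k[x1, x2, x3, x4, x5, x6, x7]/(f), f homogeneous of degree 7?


C(17,6)-C(10,6)=12376-210=12166


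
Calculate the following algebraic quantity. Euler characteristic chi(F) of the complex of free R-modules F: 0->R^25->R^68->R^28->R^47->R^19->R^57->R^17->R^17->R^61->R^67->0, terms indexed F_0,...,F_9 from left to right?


chi = sum (-1)^i * rank:
(-1)^0*25=25
(-1)^1*68=-68
(-1)^2*28=28
(-1)^3*47=-47
(-1)^4*19=19
(-1)^5*57=-57
(-1)^6*17=17
(-1)^7*17=-17
(-1)^8*61=61
(-1)^9*67=-67
chi=-106


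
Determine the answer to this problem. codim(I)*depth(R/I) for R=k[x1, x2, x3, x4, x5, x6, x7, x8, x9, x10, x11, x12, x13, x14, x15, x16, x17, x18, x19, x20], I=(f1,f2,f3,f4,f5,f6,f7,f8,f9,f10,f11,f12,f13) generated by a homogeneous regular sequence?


codim=13, depth=dim(R/I)=20-13=7
Product=13*7=91


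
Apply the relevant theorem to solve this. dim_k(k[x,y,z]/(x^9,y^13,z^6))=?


Basis: x^iy^jz^k, i<9,j<13,k<6
9*13*6=702


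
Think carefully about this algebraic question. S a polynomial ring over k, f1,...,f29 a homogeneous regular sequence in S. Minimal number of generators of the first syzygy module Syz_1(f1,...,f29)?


Regular sequence => Koszul complex is the minimal free resolution.
Syz_1 minimally generated by Koszul relations f_i*e_j - f_j*e_i (i<j): mu(Syz_1) = beta_2 = C(m,2) = m(m-1)/2
m=29
29*28/2 = 406


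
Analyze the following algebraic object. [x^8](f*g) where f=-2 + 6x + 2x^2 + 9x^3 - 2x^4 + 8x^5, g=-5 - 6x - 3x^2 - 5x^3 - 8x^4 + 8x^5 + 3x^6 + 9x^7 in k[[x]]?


[x^8] = sum a_i*b_j, i+j=8
  6*9=54
  2*3=6
  9*8=72
  -2*-8=16
  8*-5=-40
Sum=108


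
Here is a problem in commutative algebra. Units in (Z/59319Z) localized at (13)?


Local ring = Z/2197Z.
phi(2197) = 13^2*(13-1) = 2028


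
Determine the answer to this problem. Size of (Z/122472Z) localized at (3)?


3-primary part: 122472=3^7*56
Size=3^7=2187


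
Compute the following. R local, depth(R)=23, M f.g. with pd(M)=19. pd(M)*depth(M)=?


pd+depth=23
depth=23-19=4
pd*depth=19*4=76


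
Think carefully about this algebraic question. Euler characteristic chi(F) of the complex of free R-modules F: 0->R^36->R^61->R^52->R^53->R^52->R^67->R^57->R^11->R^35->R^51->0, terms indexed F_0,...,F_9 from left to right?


chi = sum (-1)^i * rank:
(-1)^0*36=36
(-1)^1*61=-61
(-1)^2*52=52
(-1)^3*53=-53
(-1)^4*52=52
(-1)^5*67=-67
(-1)^6*57=57
(-1)^7*11=-11
(-1)^8*35=35
(-1)^9*51=-51
chi=-11


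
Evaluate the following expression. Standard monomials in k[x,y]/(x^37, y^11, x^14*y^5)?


k[x,y]/I, I = (x^37, y^11, x^14*y^5)
Rect: 37x11=407. Corner: (37-14)x(11-5)=138.
dim = 407-138 = 269


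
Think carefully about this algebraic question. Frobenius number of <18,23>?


gcd(18,23)=1 => F=ab-a-b=18*23-18-23=414-41=373


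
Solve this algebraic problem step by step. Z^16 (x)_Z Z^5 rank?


rank(M(x)N) = rank(M)*rank(N)
16*5 = 80


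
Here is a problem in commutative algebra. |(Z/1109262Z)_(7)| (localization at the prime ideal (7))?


7-primary part: 1109262=7^5*66
Size=7^5=16807


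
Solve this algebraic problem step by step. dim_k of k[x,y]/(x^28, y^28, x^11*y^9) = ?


k[x,y]/I, I = (x^28, y^28, x^11*y^9)
Rect: 28x28=784. Corner: (28-11)x(28-9)=323.
dim = 784-323 = 461


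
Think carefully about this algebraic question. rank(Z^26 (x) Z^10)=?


rank(M(x)N) = rank(M)*rank(N)
26*10 = 260


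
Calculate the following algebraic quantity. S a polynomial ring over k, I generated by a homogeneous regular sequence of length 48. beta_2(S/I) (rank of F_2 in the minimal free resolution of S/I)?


Regular sequence => Koszul complex is the minimal free resolution.
Syz_1 minimally generated by Koszul relations f_i*e_j - f_j*e_i (i<j): mu(Syz_1) = beta_2 = C(m,2) = m(m-1)/2
m=48
48*47/2 = 1128


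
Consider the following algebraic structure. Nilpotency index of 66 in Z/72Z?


66^k mod 72:
k=1: 66
k=2: 36
k=3: 0
First zero at k = 3


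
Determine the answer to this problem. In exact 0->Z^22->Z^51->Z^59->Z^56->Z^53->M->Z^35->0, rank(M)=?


Alt sum=0:
(-1)^0*22 + (-1)^1*51 + (-1)^2*59 + (-1)^3*56 + (-1)^4*53 + (-1)^5*? + (-1)^6*35=0
rank(M)=62


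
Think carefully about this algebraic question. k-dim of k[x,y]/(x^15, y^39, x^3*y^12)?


k[x,y]/I, I = (x^15, y^39, x^3*y^12)
Rect: 15x39=585. Corner: (15-3)x(39-12)=324.
dim = 585-324 = 261


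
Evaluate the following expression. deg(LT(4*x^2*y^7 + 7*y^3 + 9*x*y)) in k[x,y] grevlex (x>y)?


LT: 4*x^2*y^7
deg_x=2, deg_y=7
Total=2+7=9


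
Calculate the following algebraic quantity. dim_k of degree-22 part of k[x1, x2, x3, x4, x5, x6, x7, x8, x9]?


C(d+n-1,n-1)=C(30,8)=5852925


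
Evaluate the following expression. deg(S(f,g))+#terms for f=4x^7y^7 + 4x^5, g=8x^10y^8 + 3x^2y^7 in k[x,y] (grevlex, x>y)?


LT(f)=4x^7y^7, LT(g)=8x^10y^8
lcm(LM)=x^10y^8
S(f,g) (scaled by 32 to clear denominators) = 8x^3y*f - 4*g = 32x^8y - 12x^2y^7
2 terms, deg 9.
9+2=11


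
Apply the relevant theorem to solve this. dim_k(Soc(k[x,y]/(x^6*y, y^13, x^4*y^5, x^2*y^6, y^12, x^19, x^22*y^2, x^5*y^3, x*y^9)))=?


Socle = ann(m) = span of standard monomials u with x*u, y*u in I (staircase corners).
Redundant generators: x^22*y^2, y^13
Minimal generators: x^19, x^6*y, x^5*y^3, x^4*y^5, x^2*y^6, x*y^9, y^12
Corners: y^11, xy^8, x^3y^5, x^4y^4, x^5y^2, x^18
Socle dim=6


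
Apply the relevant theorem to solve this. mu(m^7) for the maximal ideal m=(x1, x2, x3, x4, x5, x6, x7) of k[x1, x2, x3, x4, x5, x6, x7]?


Graded Nakayama: mu(m^d) = dim_k (m^d/m^(d+1)) = #degree-7 monomials in 7 vars
C(n+d-1,d)=C(13,7)=1716


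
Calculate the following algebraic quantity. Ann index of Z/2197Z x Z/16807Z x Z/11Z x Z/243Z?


Exponent = lcm of the cyclic orders; pairwise coprime => product.
13^3*7^5*11^1*3^5=2197*16807*11*243=98700468867


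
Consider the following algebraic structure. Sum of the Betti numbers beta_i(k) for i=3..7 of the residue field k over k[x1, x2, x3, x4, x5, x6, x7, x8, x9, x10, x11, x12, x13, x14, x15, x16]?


Koszul resolution: beta_i(k)=C(n,i), n=16
C(16,3)=560, C(16,4)=1820, C(16,5)=4368, C(16,6)=8008, C(16,7)=11440
Sum=26196


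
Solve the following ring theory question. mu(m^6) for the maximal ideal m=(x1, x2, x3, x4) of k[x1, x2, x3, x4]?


Graded Nakayama: mu(m^d) = dim_k (m^d/m^(d+1)) = #degree-6 monomials in 4 vars
C(n+d-1,d)=C(9,6)=84


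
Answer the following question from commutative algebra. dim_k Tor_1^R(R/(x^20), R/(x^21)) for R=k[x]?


Tor_1(R/I,R/J)=(I cap J)/IJ=(x^21)/(x^41)
dim=41-21=min(20,21)=20


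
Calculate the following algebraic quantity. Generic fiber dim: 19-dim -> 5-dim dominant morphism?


dim(fiber)=dim(X)-dim(Y)=19-5=14


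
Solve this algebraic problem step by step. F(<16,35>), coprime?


gcd(16,35)=1 => F=ab-a-b=16*35-16-35=560-51=509


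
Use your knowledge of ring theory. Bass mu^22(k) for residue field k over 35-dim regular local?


C(n,i)=C(35,22)=1476337800


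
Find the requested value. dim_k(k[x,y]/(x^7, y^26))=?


Basis: x^i*y^j, i<7, j<26
7*26=182


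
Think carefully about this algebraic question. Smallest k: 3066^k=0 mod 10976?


3066^k mod 10976:
k=1: 3066
k=2: 4900
k=3: 8232
k=4: 5488
k=5: 0
First zero at k = 5


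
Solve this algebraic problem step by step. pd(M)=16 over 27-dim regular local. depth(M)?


pd+depth=depth(R)=27
depth=27-16=11


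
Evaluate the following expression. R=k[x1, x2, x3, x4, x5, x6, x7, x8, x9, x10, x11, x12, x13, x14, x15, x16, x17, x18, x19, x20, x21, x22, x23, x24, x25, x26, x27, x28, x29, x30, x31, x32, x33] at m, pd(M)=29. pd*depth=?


pd+depth=33
depth=33-29=4
pd*depth=29*4=116


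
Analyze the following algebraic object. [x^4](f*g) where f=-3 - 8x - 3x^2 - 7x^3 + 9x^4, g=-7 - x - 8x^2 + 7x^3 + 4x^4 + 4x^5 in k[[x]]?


[x^4] = sum a_i*b_j, i+j=4
  -3*4=-12
  -8*7=-56
  -3*-8=24
  -7*-1=7
  9*-7=-63
Sum=-100


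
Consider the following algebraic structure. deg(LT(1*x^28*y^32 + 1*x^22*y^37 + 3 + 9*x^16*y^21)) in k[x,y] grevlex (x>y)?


LT: 1*x^28*y^32
deg_x=28, deg_y=32
Total=28+32=60


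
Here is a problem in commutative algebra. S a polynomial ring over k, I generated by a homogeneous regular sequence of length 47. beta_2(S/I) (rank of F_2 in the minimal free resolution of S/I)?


Regular sequence => Koszul complex is the minimal free resolution.
Syz_1 minimally generated by Koszul relations f_i*e_j - f_j*e_i (i<j): mu(Syz_1) = beta_2 = C(m,2) = m(m-1)/2
m=47
47*46/2 = 1081


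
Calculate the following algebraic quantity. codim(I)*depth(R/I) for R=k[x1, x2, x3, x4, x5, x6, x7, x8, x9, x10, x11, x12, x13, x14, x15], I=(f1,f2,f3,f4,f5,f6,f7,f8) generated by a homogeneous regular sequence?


codim=8, depth=dim(R/I)=15-8=7
Product=8*7=56


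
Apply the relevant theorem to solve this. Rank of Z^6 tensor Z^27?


rank(M(x)N) = rank(M)*rank(N)
6*27 = 162


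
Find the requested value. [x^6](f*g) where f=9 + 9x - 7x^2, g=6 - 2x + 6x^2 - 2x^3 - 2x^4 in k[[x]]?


[x^6] = sum a_i*b_j, i+j=6
  -7*-2=14
Sum=14


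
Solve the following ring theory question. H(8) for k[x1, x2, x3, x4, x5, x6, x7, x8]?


C(d+n-1,n-1)=C(15,7)=6435


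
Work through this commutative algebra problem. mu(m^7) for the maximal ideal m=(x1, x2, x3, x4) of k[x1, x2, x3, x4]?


Graded Nakayama: mu(m^d) = dim_k (m^d/m^(d+1)) = #degree-7 monomials in 4 vars
C(n+d-1,d)=C(10,7)=120


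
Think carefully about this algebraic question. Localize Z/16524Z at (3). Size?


3-primary part: 16524=3^5*68
Size=3^5=243


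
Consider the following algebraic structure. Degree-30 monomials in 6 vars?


C(d+n-1,n-1)=C(35,5)=324632


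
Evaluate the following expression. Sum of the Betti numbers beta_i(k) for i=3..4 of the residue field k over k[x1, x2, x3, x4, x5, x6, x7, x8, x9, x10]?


Koszul resolution: beta_i(k)=C(n,i), n=10
C(10,3)=120, C(10,4)=210
Sum=330


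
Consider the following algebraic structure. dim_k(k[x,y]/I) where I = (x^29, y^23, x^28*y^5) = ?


k[x,y]/I, I = (x^29, y^23, x^28*y^5)
Rect: 29x23=667. Corner: (29-28)x(23-5)=18.
dim = 667-18 = 649


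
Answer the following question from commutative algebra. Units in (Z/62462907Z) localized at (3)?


Local ring = Z/2187Z.
phi(2187) = 3^6*(3-1) = 1458


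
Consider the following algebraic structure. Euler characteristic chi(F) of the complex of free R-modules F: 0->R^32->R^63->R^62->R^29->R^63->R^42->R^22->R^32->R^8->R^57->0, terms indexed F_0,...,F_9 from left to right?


chi = sum (-1)^i * rank:
(-1)^0*32=32
(-1)^1*63=-63
(-1)^2*62=62
(-1)^3*29=-29
(-1)^4*63=63
(-1)^5*42=-42
(-1)^6*22=22
(-1)^7*32=-32
(-1)^8*8=8
(-1)^9*57=-57
chi=-36


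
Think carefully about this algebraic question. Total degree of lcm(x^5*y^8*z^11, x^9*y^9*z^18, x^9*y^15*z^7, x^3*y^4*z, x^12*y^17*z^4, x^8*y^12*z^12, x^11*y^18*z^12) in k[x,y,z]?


lcm = componentwise max:
x: max(5,9,9,3,12,8,11)=12
y: max(8,9,15,4,17,12,18)=18
z: max(11,18,7,1,4,12,12)=18
Total=12+18+18=48


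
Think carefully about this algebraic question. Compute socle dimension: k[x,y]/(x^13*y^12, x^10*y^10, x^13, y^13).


Socle = ann(m) = span of standard monomials u with x*u, y*u in I (staircase corners).
Redundant generators: x^13*y^12
Minimal generators: x^13, x^10*y^10, y^13
Corners: x^9y^12, x^12y^9
Socle dim=2


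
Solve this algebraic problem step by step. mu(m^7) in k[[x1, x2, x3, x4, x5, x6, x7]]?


C(n+d-1,d)=C(13,7)=1716


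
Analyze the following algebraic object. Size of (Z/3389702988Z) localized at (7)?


7-primary part: 3389702988=7^10*12
Size=7^10=282475249


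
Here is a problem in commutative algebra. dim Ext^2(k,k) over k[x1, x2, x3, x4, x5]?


C(n,i)=C(5,2)=10


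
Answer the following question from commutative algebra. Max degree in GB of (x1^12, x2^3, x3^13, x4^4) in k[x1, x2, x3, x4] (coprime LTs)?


Pure powers, coprime LTs => already GB.
Degrees: 12, 3, 13, 4
Max=13


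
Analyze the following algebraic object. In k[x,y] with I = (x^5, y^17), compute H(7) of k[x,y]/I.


k[x,y], I = (x^5, y^17), d = 7
Need i < 5 and d-i < 17.
Range: 0 <= i <= 4.
H(7) = 5


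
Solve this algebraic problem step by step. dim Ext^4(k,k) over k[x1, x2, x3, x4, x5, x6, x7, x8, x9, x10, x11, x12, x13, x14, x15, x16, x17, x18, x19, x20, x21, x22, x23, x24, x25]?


C(n,i)=C(25,4)=12650


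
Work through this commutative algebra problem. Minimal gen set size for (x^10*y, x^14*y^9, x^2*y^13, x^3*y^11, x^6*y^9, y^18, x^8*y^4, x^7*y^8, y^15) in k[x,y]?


Remove redundant (divisible by others).
x^14*y^9 redundant.
y^18 redundant.
Min: x^10*y, x^8*y^4, x^7*y^8, x^6*y^9, x^3*y^11, x^2*y^13, y^15
Count=7


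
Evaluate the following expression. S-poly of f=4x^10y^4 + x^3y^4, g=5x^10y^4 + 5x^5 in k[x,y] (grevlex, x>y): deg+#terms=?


LT(f)=4x^10y^4, LT(g)=5x^10y^4
lcm(LM)=x^10y^4
S(f,g) (scaled by 20 to clear denominators) = 5*f - 4*g = 5x^3y^4 - 20x^5
2 terms, deg 7.
7+2=9


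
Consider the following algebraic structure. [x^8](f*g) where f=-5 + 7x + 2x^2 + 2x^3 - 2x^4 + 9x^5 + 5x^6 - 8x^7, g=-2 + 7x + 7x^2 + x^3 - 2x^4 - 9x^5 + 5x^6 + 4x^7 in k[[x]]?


[x^8] = sum a_i*b_j, i+j=8
  7*4=28
  2*5=10
  2*-9=-18
  -2*-2=4
  9*1=9
  5*7=35
  -8*7=-56
Sum=12


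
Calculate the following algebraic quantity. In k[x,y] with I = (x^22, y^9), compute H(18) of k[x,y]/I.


k[x,y], I = (x^22, y^9), d = 18
Need i < 22 and d-i < 9.
Range: 10 <= i <= 18.
H(18) = 9


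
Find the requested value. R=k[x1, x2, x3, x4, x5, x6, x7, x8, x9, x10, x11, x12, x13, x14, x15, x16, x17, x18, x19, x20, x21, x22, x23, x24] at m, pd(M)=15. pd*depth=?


pd+depth=24
depth=24-15=9
pd*depth=15*9=135


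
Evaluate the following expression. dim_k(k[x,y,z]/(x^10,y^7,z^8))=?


Basis: x^iy^jz^k, i<10,j<7,k<8
10*7*8=560


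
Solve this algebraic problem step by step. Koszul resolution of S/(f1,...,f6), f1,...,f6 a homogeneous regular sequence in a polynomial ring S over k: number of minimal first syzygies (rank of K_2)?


Regular sequence => Koszul complex is the minimal free resolution.
Syz_1 minimally generated by Koszul relations f_i*e_j - f_j*e_i (i<j): mu(Syz_1) = beta_2 = C(m,2) = m(m-1)/2
m=6
6*5/2 = 15


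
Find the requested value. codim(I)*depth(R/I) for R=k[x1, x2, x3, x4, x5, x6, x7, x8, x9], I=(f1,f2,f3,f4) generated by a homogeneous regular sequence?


codim=4, depth=dim(R/I)=9-4=5
Product=4*5=20


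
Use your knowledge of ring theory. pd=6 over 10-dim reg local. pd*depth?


pd+depth=10
depth=10-6=4
pd*depth=6*4=24


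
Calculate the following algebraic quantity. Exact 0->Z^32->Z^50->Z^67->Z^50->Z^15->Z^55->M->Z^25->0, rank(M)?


Alt sum=0:
(-1)^0*32 + (-1)^1*50 + (-1)^2*67 + (-1)^3*50 + (-1)^4*15 + (-1)^5*55 + (-1)^6*? + (-1)^7*25=0
rank(M)=66


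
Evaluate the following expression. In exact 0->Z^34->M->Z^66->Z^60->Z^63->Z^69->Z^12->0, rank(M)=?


Alt sum=0:
(-1)^0*34 + (-1)^1*? + (-1)^2*66 + (-1)^3*60 + (-1)^4*63 + (-1)^5*69 + (-1)^6*12=0
rank(M)=46


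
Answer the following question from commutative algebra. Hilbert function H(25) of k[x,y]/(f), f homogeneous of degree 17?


H(t)=d for t>=d-1.
d=17, t=25
H(25)=17


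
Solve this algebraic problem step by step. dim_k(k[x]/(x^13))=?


Basis: 1,x,...,x^12
dim=13


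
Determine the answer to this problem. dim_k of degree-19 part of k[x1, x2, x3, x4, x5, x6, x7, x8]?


C(d+n-1,n-1)=C(26,7)=657800


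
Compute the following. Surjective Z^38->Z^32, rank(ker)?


rank(ker) = 38-32 = 6


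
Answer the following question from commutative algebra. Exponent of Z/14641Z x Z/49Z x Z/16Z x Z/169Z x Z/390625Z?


Exponent = lcm of the cyclic orders; pairwise coprime => product.
11^4*7^2*2^4*13^2*5^8=14641*49*16*169*390625=757763256250000


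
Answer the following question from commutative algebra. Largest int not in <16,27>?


gcd(16,27)=1 => F=ab-a-b=16*27-16-27=432-43=389


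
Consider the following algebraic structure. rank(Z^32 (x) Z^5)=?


rank(M(x)N) = rank(M)*rank(N)
32*5 = 160


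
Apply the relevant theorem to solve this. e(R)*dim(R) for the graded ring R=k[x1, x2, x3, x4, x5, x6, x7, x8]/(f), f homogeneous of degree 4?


e(R)=deg(f)=4, dim(R)=8-1=7
e*dim=4*7=28


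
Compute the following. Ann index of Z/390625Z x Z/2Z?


Exponent = lcm of the cyclic orders; pairwise coprime => product.
5^8*2^1=390625*2=781250


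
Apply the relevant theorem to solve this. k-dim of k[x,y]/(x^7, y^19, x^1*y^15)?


k[x,y]/I, I = (x^7, y^19, x^1*y^15)
Rect: 7x19=133. Corner: (7-1)x(19-15)=24.
dim = 133-24 = 109


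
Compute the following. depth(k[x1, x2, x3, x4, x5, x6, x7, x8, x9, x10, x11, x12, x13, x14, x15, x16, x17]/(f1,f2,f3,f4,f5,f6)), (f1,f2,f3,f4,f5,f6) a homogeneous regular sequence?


depth(R)=17
depth(R/I)=17-6=11


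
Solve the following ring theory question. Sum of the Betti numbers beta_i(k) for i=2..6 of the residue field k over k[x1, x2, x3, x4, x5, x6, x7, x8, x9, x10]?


Koszul resolution: beta_i(k)=C(n,i), n=10
C(10,2)=45, C(10,3)=120, C(10,4)=210, C(10,5)=252, C(10,6)=210
Sum=837


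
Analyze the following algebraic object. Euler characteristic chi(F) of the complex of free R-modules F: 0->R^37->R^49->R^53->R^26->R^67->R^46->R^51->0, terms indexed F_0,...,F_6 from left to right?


chi = sum (-1)^i * rank:
(-1)^0*37=37
(-1)^1*49=-49
(-1)^2*53=53
(-1)^3*26=-26
(-1)^4*67=67
(-1)^5*46=-46
(-1)^6*51=51
chi=87


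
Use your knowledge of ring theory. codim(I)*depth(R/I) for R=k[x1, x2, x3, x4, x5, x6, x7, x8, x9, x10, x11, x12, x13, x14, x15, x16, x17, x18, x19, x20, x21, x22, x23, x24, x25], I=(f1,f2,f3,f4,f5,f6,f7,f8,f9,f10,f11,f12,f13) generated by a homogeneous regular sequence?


codim=13, depth=dim(R/I)=25-13=12
Product=13*12=156


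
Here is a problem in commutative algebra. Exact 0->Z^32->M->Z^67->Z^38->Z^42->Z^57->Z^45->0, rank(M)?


Alt sum=0:
(-1)^0*32 + (-1)^1*? + (-1)^2*67 + (-1)^3*38 + (-1)^4*42 + (-1)^5*57 + (-1)^6*45=0
rank(M)=91


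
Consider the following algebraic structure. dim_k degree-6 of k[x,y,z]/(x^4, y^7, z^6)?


Need i<4, j<7, k<6 with i+j+k=6.
For each i, j ranges over max(0,6-i-5)..min(6,6-i):
  i=0: j in [1,6] -> 6
  i=1: j in [0,5] -> 6
  i=2: j in [0,4] -> 5
  i=3: j in [0,3] -> 4
H(6) = 6+6+5+4 = 21


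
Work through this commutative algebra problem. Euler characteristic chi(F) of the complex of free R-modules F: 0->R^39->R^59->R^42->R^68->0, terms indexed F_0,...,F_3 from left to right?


chi = sum (-1)^i * rank:
(-1)^0*39=39
(-1)^1*59=-59
(-1)^2*42=42
(-1)^3*68=-68
chi=-46


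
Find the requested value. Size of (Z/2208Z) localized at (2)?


2-primary part: 2208=2^5*69
Size=2^5=32


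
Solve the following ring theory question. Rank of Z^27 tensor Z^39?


rank(M(x)N) = rank(M)*rank(N)
27*39 = 1053


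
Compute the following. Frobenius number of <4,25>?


gcd(4,25)=1 => F=ab-a-b=4*25-4-25=100-29=71


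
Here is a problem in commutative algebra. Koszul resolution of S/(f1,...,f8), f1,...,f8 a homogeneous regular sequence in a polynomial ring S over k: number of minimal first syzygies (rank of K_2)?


Regular sequence => Koszul complex is the minimal free resolution.
Syz_1 minimally generated by Koszul relations f_i*e_j - f_j*e_i (i<j): mu(Syz_1) = beta_2 = C(m,2) = m(m-1)/2
m=8
8*7/2 = 28


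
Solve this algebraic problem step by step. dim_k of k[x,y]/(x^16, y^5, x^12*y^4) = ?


k[x,y]/I, I = (x^16, y^5, x^12*y^4)
Rect: 16x5=80. Corner: (16-12)x(5-4)=4.
dim = 80-4 = 76


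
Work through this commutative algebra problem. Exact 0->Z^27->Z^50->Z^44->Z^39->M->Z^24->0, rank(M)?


Alt sum=0:
(-1)^0*27 + (-1)^1*50 + (-1)^2*44 + (-1)^3*39 + (-1)^4*? + (-1)^5*24=0
rank(M)=42


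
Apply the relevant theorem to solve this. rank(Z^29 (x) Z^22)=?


rank(M(x)N) = rank(M)*rank(N)
29*22 = 638


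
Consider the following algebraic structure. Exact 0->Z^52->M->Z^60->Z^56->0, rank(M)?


Alt sum=0:
(-1)^0*52 + (-1)^1*? + (-1)^2*60 + (-1)^3*56=0
rank(M)=56


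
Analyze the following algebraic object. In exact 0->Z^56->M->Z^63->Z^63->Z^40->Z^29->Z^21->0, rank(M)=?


Alt sum=0:
(-1)^0*56 + (-1)^1*? + (-1)^2*63 + (-1)^3*63 + (-1)^4*40 + (-1)^5*29 + (-1)^6*21=0
rank(M)=88


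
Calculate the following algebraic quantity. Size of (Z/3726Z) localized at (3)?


3-primary part: 3726=3^4*46
Size=3^4=81


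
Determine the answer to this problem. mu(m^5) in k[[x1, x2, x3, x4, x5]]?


C(n+d-1,d)=C(9,5)=126


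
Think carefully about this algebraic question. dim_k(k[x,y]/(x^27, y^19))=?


Basis: x^i*y^j, i<27, j<19
27*19=513


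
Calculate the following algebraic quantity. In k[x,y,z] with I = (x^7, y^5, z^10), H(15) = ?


Need i<7, j<5, k<10 with i+j+k=15.
For each i, j ranges over max(0,15-i-9)..min(4,15-i):
  i=0: j in [6,4] -> 0
  i=1: j in [5,4] -> 0
  i=2: j in [4,4] -> 1
  i=3: j in [3,4] -> 2
  i=4: j in [2,4] -> 3
  i=5: j in [1,4] -> 4
  i=6: j in [0,4] -> 5
H(15) = 0+0+1+2+3+4+5 = 15


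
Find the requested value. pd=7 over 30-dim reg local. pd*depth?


pd+depth=30
depth=30-7=23
pd*depth=7*23=161


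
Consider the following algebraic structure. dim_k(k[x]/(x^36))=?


Basis: 1,x,...,x^35
dim=36


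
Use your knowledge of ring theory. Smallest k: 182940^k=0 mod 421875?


182940^k mod 421875:
k=1: 182940
k=2: 121725
k=3: 121500
k=4: 303750
k=5: 337500
k=6: 0
First zero at k = 6


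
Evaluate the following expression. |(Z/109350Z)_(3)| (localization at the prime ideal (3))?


3-primary part: 109350=3^7*50
Size=3^7=2187


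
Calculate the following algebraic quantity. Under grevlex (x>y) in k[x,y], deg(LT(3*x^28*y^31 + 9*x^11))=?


LT: 3*x^28*y^31
deg_x=28, deg_y=31
Total=28+31=59


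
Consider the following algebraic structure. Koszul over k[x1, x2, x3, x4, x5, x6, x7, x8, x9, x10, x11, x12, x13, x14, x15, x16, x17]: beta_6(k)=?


C(n,i)=C(17,6)=12376


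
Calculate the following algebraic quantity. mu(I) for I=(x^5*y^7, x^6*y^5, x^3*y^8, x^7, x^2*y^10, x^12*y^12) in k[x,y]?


Remove redundant (divisible by others).
x^12*y^12 redundant.
Min: x^7, x^6*y^5, x^5*y^7, x^3*y^8, x^2*y^10
Count=5


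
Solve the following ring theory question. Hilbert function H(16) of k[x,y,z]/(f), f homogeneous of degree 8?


C(18,2)-C(10,2)=153-45=108


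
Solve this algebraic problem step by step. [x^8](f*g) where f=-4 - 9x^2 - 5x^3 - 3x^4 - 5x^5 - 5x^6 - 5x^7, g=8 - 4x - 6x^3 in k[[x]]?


[x^8] = sum a_i*b_j, i+j=8
  -5*-6=30
  -5*-4=20
Sum=50


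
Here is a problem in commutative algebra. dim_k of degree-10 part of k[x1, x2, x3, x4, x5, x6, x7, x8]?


C(d+n-1,n-1)=C(17,7)=19448


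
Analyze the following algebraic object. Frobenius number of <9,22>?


gcd(9,22)=1 => F=ab-a-b=9*22-9-22=198-31=167


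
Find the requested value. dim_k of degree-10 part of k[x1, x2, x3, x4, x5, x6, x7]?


C(d+n-1,n-1)=C(16,6)=8008


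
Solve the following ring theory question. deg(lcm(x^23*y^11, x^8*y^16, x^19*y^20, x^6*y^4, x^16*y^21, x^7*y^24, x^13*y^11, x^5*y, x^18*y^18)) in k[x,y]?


lcm = componentwise max:
x: max(23,8,19,6,16,7,13,5,18)=23
y: max(11,16,20,4,21,24,11,1,18)=24
Total=23+24=47


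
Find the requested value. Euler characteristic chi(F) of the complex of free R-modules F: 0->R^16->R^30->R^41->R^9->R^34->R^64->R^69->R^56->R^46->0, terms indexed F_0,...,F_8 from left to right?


chi = sum (-1)^i * rank:
(-1)^0*16=16
(-1)^1*30=-30
(-1)^2*41=41
(-1)^3*9=-9
(-1)^4*34=34
(-1)^5*64=-64
(-1)^6*69=69
(-1)^7*56=-56
(-1)^8*46=46
chi=47


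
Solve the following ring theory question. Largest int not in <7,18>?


gcd(7,18)=1 => F=ab-a-b=7*18-7-18=126-25=101


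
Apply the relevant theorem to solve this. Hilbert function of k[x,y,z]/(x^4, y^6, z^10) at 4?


Need i<4, j<6, k<10 with i+j+k=4.
For each i, j ranges over max(0,4-i-9)..min(5,4-i):
  i=0: j in [0,4] -> 5
  i=1: j in [0,3] -> 4
  i=2: j in [0,2] -> 3
  i=3: j in [0,1] -> 2
H(4) = 5+4+3+2 = 14


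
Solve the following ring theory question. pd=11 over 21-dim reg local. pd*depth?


pd+depth=21
depth=21-11=10
pd*depth=11*10=110


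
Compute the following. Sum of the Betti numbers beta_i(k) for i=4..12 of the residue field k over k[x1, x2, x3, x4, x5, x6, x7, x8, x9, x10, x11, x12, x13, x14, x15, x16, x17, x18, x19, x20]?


Koszul resolution: beta_i(k)=C(n,i), n=20
C(20,4)=4845, C(20,5)=15504, C(20,6)=38760, C(20,7)=77520, C(20,8)=125970, C(20,9)=167960, C(20,10)=184756, C(20,11)=167960, C(20,12)=125970
Sum=909245


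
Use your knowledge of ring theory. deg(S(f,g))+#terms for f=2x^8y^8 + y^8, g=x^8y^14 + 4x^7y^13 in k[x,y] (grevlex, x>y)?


LT(f)=2x^8y^8, LT(g)=x^8y^14
lcm(LM)=x^8y^14
S(f,g) (scaled by 2 to clear denominators) = y^6*f - 2*g = -8x^7y^13 + y^14
2 terms, deg 20.
20+2=22


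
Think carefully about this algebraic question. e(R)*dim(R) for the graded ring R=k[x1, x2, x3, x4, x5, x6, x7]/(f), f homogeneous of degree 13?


e(R)=deg(f)=13, dim(R)=7-1=6
e*dim=13*6=78


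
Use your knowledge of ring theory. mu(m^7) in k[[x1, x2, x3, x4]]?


C(n+d-1,d)=C(10,7)=120


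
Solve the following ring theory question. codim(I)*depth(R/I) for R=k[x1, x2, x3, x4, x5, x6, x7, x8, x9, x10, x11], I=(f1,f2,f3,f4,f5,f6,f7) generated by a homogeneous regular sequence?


codim=7, depth=dim(R/I)=11-7=4
Product=7*4=28


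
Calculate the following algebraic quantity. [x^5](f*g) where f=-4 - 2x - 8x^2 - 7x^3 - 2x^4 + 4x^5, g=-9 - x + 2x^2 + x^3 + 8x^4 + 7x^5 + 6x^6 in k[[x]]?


[x^5] = sum a_i*b_j, i+j=5
  -4*7=-28
  -2*8=-16
  -8*1=-8
  -7*2=-14
  -2*-1=2
  4*-9=-36
Sum=-100


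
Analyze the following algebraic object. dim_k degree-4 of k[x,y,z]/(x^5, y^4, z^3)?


Need i<5, j<4, k<3 with i+j+k=4.
For each i, j ranges over max(0,4-i-2)..min(3,4-i):
  i=0: j in [2,3] -> 2
  i=1: j in [1,3] -> 3
  i=2: j in [0,2] -> 3
  i=3: j in [0,1] -> 2
  i=4: j in [0,0] -> 1
H(4) = 2+3+3+2+1 = 11


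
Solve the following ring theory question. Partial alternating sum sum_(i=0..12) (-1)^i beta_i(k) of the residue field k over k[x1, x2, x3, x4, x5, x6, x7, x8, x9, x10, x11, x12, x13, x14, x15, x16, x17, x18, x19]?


Koszul resolution: beta_i(k)=C(n,i), n=19
sum_(i=0..p) (-1)^i C(n,i) = (-1)^p C(n-1,p)
(-1)^12*C(18,12) = (-1)^12*18564 = 18564


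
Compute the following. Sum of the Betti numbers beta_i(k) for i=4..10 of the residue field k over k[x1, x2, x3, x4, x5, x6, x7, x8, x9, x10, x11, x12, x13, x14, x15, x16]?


Koszul resolution: beta_i(k)=C(n,i), n=16
C(16,4)=1820, C(16,5)=4368, C(16,6)=8008, C(16,7)=11440, C(16,8)=12870, C(16,9)=11440, C(16,10)=8008
Sum=57954


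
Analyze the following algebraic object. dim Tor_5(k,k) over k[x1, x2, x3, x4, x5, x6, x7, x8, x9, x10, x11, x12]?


Koszul: C(n,i)=C(12,5)=792


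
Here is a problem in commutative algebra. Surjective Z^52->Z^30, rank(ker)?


rank(ker) = 52-30 = 22


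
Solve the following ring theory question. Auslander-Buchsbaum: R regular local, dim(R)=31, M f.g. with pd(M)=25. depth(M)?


pd+depth=depth(R)=31
depth=31-25=6


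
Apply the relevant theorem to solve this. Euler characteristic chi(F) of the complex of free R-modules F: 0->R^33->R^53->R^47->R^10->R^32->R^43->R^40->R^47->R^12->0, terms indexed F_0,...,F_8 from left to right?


chi = sum (-1)^i * rank:
(-1)^0*33=33
(-1)^1*53=-53
(-1)^2*47=47
(-1)^3*10=-10
(-1)^4*32=32
(-1)^5*43=-43
(-1)^6*40=40
(-1)^7*47=-47
(-1)^8*12=12
chi=11


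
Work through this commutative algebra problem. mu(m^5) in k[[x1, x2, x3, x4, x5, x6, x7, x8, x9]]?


C(n+d-1,d)=C(13,5)=1287


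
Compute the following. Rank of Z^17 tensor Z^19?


rank(M(x)N) = rank(M)*rank(N)
17*19 = 323


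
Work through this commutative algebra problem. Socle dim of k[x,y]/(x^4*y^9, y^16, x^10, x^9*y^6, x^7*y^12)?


Socle = ann(m) = span of standard monomials u with x*u, y*u in I (staircase corners).
Redundant generators: x^7*y^12
Minimal generators: x^10, x^9*y^6, x^4*y^9, y^16
Corners: x^3y^15, x^8y^8, x^9y^5
Socle dim=3
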